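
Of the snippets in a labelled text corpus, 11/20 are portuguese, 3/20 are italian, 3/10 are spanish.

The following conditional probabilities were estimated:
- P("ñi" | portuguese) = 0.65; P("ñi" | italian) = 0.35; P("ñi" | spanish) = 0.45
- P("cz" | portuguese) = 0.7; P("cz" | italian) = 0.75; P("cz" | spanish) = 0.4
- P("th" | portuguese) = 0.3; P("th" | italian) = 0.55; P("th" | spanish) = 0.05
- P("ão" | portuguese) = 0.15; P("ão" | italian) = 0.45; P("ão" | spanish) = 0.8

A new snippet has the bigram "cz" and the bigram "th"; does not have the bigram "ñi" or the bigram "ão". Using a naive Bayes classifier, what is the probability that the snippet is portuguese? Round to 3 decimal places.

portuguese: 0.55 × (1−0.65) × 0.7 × 0.3 × (1−0.15) = 0.03436125
italian: 0.15 × (1−0.35) × 0.75 × 0.55 × (1−0.45) = 0.0221203125
spanish: 0.3 × (1−0.45) × 0.4 × 0.05 × (1−0.8) = 0.00066
P(portuguese | x) = 0.03436125 / 0.0571415625 ≈ 0.601

0.601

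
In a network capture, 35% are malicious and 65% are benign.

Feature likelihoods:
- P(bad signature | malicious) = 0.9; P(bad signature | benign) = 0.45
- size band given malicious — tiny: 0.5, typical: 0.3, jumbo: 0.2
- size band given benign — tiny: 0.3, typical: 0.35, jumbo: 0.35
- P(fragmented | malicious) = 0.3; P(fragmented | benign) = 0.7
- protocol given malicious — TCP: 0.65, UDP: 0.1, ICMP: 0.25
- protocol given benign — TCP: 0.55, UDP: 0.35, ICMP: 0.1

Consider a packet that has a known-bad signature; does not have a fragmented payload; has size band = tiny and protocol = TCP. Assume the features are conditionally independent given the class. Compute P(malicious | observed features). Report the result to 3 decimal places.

malicious: 0.35 × 0.9 × 0.5 × (1−0.3) × 0.65 = 0.0716625
benign: 0.65 × 0.45 × 0.3 × (1−0.7) × 0.55 = 0.01447875
P(malicious | x) = 0.0716625 / 0.08614125 ≈ 0.832

0.832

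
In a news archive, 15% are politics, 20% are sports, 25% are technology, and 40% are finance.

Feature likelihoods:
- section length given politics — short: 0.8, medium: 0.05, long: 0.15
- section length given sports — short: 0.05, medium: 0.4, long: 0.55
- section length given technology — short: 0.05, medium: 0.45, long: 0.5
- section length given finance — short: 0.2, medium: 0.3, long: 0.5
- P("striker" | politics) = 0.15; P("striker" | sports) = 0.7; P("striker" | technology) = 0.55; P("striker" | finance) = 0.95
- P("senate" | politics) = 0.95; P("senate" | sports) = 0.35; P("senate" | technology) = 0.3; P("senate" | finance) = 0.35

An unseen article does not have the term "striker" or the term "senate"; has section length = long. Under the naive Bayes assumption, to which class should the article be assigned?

technology

politics: 0.15 × 0.15 × (1−0.15) × (1−0.95) = 0.00095625
sports: 0.2 × 0.55 × (1−0.7) × (1−0.35) = 0.02145
technology: 0.25 × 0.5 × (1−0.55) × (1−0.3) = 0.039375
finance: 0.4 × 0.5 × (1−0.95) × (1−0.35) = 0.0065
Highest score → technology.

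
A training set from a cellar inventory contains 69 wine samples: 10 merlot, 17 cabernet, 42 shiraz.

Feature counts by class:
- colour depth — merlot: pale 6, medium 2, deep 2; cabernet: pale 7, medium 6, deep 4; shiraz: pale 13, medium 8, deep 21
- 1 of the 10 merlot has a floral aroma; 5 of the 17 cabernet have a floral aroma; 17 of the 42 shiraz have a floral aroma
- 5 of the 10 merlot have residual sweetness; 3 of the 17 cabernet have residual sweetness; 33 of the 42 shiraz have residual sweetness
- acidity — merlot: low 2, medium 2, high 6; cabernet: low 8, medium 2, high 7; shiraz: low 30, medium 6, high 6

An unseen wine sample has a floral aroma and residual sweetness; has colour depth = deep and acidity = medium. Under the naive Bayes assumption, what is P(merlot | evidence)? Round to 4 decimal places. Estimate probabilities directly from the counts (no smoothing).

0.0200

merlot: (10/69) × (2/10) × (1/10) × (5/10) × (2/10) ≈ 0.000289855
cabernet: (17/69) × (4/17) × (5/17) × (3/17) × (2/17) ≈ 0.000353985
shiraz: (42/69) × (21/42) × (17/42) × (33/42) × (6/42) ≈ 0.0138273
P(merlot | x) = 0.000289855 / 0.01447114 ≈ 0.0200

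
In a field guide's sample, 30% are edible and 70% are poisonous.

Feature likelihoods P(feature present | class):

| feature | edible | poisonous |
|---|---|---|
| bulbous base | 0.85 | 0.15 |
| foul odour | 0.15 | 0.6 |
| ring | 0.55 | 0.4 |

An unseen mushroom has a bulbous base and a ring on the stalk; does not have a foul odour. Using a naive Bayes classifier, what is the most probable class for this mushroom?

edible

edible: 0.3 × 0.85 × (1−0.15) × 0.55 = 0.1192125
poisonous: 0.7 × 0.15 × (1−0.6) × 0.4 = 0.0168
Highest score → edible.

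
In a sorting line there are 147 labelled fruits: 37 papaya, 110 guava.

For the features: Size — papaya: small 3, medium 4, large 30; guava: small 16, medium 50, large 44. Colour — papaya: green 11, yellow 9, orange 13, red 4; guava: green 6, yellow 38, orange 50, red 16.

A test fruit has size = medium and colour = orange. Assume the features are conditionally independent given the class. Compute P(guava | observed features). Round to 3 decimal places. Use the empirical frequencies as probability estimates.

papaya: (37/147) × (4/37) × (13/37) ≈ 0.00956058
guava: (110/147) × (50/110) × (50/110) ≈ 0.154607
P(guava | x) = 0.154607 / 0.16416758 ≈ 0.942

0.942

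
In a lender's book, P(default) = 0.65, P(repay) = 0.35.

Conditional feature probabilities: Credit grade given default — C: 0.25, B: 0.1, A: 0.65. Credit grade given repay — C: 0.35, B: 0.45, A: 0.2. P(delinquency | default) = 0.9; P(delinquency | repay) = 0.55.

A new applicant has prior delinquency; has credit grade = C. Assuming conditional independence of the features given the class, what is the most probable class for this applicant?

default: 0.65 × 0.25 × 0.9 = 0.14625
repay: 0.35 × 0.35 × 0.55 = 0.067375
Highest score → default.

default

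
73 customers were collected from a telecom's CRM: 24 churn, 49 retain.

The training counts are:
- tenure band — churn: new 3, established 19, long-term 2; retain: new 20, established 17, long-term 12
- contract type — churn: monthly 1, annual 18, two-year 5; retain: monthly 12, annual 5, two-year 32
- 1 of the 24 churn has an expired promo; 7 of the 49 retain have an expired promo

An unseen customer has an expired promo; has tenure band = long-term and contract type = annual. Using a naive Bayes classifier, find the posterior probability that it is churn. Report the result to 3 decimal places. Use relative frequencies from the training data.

churn: (24/73) × (2/24) × (18/24) × (1/24) ≈ 0.000856164
retain: (49/73) × (12/49) × (5/49) × (7/49) ≈ 0.00239626
P(churn | x) = 0.000856164 / 0.003252424 ≈ 0.263

0.263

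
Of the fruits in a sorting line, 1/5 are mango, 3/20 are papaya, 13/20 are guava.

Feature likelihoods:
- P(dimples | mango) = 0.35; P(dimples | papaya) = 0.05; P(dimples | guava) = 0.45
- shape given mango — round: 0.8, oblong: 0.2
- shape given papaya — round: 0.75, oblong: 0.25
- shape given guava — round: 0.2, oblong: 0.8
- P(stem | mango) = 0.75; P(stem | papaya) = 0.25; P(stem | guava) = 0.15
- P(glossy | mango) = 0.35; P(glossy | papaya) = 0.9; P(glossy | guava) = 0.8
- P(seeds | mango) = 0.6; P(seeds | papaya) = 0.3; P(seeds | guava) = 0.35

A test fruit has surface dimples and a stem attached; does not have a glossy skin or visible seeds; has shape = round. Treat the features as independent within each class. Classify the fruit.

mango

mango: 0.2 × 0.35 × 0.8 × 0.75 × (1−0.35) × (1−0.6) = 0.01092
papaya: 0.15 × 0.05 × 0.75 × 0.25 × (1−0.9) × (1−0.3) = 0.0000984375
guava: 0.65 × 0.45 × 0.2 × 0.15 × (1−0.8) × (1−0.35) = 0.00114075
Highest score → mango.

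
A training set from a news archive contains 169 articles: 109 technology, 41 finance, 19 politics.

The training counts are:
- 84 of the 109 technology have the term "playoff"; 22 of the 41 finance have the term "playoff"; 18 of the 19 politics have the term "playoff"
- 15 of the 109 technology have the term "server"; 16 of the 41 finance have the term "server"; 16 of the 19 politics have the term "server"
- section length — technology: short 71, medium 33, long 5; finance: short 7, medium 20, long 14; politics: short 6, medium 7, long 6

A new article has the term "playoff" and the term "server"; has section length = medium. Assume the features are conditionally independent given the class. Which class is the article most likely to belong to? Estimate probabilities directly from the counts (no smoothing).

politics

technology: (109/169) × (84/109) × (15/109) × (33/109) ≈ 0.0207083
finance: (41/169) × (22/41) × (16/41) × (20/41) ≈ 0.024781
politics: (19/169) × (18/19) × (16/19) × (7/19) ≈ 0.0330443
Highest score → politics.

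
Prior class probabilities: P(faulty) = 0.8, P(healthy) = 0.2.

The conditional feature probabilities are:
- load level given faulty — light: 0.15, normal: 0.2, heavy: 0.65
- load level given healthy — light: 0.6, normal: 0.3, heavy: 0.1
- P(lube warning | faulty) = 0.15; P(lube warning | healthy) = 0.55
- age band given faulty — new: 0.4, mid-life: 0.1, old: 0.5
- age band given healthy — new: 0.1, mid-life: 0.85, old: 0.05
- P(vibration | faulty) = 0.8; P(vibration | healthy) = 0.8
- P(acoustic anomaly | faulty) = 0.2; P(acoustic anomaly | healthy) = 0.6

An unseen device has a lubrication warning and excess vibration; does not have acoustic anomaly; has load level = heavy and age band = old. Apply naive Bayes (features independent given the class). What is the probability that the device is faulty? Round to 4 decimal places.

faulty: 0.8 × 0.65 × 0.15 × 0.5 × 0.8 × (1−0.2) = 0.02496
healthy: 0.2 × 0.1 × 0.55 × 0.05 × 0.8 × (1−0.6) = 0.000176
P(faulty | x) = 0.02496 / 0.025136 ≈ 0.9930

0.9930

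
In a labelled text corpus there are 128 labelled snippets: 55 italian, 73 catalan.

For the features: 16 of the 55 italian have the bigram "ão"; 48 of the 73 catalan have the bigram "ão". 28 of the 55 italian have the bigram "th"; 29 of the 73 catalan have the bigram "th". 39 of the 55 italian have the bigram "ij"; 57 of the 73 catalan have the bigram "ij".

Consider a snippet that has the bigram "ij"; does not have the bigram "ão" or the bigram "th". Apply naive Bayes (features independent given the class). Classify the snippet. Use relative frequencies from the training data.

italian: (55/128) × (39/55) × (27/55) × (39/55) ≈ 0.106061
catalan: (73/128) × (25/73) × (44/73) × (57/73) ≈ 0.0919204
Highest score → italian.

italian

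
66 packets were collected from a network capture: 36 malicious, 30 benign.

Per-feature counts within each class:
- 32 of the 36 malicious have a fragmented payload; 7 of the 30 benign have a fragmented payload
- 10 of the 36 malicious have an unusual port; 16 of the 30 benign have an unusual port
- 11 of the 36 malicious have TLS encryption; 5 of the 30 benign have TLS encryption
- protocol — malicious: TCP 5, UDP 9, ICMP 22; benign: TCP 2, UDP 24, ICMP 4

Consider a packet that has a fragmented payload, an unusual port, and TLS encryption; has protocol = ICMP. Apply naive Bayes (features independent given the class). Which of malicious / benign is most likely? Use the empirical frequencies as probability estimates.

malicious: (36/66) × (32/36) × (10/36) × (11/36) × (22/36) ≈ 0.0251486
benign: (30/66) × (7/30) × (16/30) × (5/30) × (4/30) ≈ 0.00125701
Highest score → malicious.

malicious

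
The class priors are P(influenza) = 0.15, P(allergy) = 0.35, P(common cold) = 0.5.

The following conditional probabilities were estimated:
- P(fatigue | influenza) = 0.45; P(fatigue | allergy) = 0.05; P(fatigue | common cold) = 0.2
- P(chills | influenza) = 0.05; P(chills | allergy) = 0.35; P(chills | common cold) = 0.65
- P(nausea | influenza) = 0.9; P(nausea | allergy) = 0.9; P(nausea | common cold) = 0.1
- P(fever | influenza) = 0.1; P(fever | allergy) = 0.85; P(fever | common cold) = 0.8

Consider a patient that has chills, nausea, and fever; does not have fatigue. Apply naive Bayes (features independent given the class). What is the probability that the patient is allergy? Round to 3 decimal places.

influenza: 0.15 × (1−0.45) × 0.05 × 0.9 × 0.1 = 0.00037125
allergy: 0.35 × (1−0.05) × 0.35 × 0.9 × 0.85 = 0.089026875
common cold: 0.5 × (1−0.2) × 0.65 × 0.1 × 0.8 = 0.0208
P(allergy | x) = 0.089026875 / 0.110198125 ≈ 0.808

0.808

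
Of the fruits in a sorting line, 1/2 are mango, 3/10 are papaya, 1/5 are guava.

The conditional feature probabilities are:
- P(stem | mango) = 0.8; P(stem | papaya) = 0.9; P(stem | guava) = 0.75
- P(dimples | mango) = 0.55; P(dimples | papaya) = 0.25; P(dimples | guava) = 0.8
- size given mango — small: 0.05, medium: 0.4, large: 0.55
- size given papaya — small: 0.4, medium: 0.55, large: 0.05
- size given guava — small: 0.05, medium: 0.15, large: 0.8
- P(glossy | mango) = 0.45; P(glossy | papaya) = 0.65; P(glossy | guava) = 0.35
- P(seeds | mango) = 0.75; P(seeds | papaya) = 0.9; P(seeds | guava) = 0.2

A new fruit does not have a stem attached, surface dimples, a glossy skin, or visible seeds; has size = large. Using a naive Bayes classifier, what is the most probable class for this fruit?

mango: 0.5 × (1−0.8) × (1−0.55) × 0.55 × (1−0.45) × (1−0.75) = 0.003403125
papaya: 0.3 × (1−0.9) × (1−0.25) × 0.05 × (1−0.65) × (1−0.9) = 0.000039375
guava: 0.2 × (1−0.75) × (1−0.8) × 0.8 × (1−0.35) × (1−0.2) = 0.00416
Highest score → guava.

guava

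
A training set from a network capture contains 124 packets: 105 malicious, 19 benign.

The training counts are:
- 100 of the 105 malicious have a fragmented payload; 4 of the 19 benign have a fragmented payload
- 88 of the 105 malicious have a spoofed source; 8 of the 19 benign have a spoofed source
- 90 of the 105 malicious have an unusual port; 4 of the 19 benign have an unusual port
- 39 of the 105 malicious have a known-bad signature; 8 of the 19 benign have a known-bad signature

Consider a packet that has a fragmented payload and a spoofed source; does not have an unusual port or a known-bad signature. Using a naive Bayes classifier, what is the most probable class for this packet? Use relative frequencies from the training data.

malicious

malicious: (105/124) × (100/105) × (88/105) × (15/105) × (66/105) ≈ 0.0606916
benign: (19/124) × (4/19) × (8/19) × (15/19) × (11/19) ≈ 0.006208
Highest score → malicious.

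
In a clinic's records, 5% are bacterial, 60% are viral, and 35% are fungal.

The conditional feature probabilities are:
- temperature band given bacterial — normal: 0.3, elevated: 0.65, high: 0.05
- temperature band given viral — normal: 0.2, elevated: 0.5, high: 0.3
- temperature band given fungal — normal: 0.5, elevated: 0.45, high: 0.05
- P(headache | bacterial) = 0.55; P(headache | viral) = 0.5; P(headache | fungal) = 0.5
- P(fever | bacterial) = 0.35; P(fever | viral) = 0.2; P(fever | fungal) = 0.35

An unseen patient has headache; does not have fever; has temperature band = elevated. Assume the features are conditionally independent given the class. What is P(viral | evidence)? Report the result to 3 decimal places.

0.656

bacterial: 0.05 × 0.65 × 0.55 × (1−0.35) = 0.01161875
viral: 0.6 × 0.5 × 0.5 × (1−0.2) = 0.12
fungal: 0.35 × 0.45 × 0.5 × (1−0.35) = 0.0511875
P(viral | x) = 0.12 / 0.18280625 ≈ 0.656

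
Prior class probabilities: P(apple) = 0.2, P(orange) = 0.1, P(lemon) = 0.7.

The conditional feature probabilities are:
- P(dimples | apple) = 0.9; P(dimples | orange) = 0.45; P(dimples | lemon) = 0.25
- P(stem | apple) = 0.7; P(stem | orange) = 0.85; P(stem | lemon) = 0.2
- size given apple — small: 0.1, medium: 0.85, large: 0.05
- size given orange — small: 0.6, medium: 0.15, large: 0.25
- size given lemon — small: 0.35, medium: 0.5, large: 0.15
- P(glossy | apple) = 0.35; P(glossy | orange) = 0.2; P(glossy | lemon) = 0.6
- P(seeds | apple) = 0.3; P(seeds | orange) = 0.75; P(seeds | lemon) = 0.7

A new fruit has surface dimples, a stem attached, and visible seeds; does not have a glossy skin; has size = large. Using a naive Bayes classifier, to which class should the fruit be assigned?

orange

apple: 0.2 × 0.9 × 0.7 × 0.05 × (1−0.35) × 0.3 = 0.0012285
orange: 0.1 × 0.45 × 0.85 × 0.25 × (1−0.2) × 0.75 = 0.0057375
lemon: 0.7 × 0.25 × 0.2 × 0.15 × (1−0.6) × 0.7 = 0.00147
Highest score → orange.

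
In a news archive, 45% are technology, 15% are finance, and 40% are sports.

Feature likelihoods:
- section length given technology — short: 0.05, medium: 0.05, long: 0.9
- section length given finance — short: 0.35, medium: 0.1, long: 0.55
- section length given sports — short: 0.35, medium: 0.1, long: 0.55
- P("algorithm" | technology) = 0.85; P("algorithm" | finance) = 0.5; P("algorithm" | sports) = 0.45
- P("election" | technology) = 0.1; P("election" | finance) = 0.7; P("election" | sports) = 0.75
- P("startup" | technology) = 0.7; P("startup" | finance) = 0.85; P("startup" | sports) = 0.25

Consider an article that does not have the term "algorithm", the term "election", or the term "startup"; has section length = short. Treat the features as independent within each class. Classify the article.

technology: 0.45 × 0.05 × (1−0.85) × (1−0.1) × (1−0.7) = 0.00091125
finance: 0.15 × 0.35 × (1−0.5) × (1−0.7) × (1−0.85) = 0.00118125
sports: 0.4 × 0.35 × (1−0.45) × (1−0.75) × (1−0.25) = 0.0144375
Highest score → sports.

sports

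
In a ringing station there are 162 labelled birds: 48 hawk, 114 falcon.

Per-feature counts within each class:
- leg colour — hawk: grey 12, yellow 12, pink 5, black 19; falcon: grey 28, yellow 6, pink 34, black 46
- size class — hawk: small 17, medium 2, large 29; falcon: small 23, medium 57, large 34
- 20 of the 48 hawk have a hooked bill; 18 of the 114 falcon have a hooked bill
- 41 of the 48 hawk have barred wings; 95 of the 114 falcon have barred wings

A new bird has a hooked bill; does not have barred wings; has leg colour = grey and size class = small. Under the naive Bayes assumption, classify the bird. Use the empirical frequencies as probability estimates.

hawk

hawk: (48/162) × (12/48) × (17/48) × (20/48) × (7/48) ≈ 0.00159411
falcon: (114/162) × (28/114) × (23/114) × (18/114) × (19/114) ≈ 0.000917661
Highest score → hawk.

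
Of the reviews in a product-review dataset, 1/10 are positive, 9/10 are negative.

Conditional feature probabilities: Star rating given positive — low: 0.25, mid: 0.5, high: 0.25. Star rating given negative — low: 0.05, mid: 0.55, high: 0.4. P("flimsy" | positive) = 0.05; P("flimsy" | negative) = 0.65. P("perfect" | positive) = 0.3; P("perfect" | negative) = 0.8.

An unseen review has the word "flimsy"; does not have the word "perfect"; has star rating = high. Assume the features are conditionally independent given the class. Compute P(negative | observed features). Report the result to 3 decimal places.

positive: 0.1 × 0.25 × 0.05 × (1−0.3) = 0.000875
negative: 0.9 × 0.4 × 0.65 × (1−0.8) = 0.0468
P(negative | x) = 0.0468 / 0.047675 ≈ 0.982

0.982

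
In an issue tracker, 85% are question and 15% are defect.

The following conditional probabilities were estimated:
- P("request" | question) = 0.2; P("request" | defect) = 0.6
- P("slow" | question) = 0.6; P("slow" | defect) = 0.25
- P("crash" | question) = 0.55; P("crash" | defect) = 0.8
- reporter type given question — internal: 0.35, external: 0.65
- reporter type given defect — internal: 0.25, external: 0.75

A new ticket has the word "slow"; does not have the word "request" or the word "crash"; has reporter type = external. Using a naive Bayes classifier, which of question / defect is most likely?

question

question: 0.85 × (1−0.2) × 0.6 × (1−0.55) × 0.65 = 0.11934
defect: 0.15 × (1−0.6) × 0.25 × (1−0.8) × 0.75 = 0.00225
Highest score → question.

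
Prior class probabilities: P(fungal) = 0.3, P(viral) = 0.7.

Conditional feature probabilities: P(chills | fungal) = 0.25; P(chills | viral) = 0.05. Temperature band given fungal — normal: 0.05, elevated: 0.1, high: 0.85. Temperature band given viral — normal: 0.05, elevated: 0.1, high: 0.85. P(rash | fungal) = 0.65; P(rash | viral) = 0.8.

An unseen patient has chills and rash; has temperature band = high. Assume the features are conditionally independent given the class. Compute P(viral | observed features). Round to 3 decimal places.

fungal: 0.3 × 0.25 × 0.85 × 0.65 = 0.0414375
viral: 0.7 × 0.05 × 0.85 × 0.8 = 0.0238
P(viral | x) = 0.0238 / 0.0652375 ≈ 0.365

0.365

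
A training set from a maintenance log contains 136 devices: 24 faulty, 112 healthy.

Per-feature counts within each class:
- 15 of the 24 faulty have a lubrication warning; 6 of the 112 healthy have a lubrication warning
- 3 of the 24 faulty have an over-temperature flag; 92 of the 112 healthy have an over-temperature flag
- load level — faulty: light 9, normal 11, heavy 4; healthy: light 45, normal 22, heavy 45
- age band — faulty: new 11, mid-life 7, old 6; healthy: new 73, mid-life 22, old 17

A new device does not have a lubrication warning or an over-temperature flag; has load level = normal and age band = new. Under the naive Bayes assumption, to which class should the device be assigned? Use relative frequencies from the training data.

healthy

faulty: (24/136) × (9/24) × (21/24) × (11/24) × (11/24) ≈ 0.0121639
healthy: (112/136) × (106/112) × (20/112) × (22/112) × (73/112) ≈ 0.0178192
Highest score → healthy.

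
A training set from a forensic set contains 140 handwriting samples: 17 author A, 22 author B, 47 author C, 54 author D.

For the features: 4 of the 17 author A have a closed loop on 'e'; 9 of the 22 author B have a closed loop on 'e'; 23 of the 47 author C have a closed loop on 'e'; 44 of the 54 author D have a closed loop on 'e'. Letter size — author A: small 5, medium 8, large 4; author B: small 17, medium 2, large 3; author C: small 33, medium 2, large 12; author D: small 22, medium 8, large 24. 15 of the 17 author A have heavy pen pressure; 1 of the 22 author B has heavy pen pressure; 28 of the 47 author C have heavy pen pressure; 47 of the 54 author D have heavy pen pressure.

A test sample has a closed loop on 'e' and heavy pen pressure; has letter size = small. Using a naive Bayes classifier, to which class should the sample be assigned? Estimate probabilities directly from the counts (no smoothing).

author D

author A: (17/140) × (4/17) × (5/17) × (15/17) ≈ 0.00741473
author B: (22/140) × (9/22) × (17/22) × (1/22) ≈ 0.00225797
author C: (47/140) × (23/47) × (33/47) × (28/47) ≈ 0.0687189
author D: (54/140) × (44/54) × (22/54) × (47/54) ≈ 0.111444
Highest score → author D.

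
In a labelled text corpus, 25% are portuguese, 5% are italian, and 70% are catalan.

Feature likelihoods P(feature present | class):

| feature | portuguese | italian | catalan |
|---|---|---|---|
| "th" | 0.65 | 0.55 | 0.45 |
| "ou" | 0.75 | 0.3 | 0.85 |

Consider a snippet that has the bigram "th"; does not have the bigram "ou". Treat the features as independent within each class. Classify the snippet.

portuguese: 0.25 × 0.65 × (1−0.75) = 0.040625
italian: 0.05 × 0.55 × (1−0.3) = 0.01925
catalan: 0.7 × 0.45 × (1−0.85) = 0.04725
Highest score → catalan.

catalan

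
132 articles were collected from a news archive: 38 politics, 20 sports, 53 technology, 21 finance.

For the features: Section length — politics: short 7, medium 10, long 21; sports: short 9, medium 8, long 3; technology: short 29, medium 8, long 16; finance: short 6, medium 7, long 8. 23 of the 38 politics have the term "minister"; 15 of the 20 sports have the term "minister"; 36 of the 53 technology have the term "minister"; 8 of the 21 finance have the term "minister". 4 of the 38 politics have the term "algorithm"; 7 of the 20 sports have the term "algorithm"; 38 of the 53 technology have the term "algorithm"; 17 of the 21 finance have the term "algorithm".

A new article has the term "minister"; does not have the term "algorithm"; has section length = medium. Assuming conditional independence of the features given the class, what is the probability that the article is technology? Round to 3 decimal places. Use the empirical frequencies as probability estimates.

politics: (38/132) × (10/38) × (23/38) × (34/38) ≈ 0.0410266
sports: (20/132) × (8/20) × (15/20) × (13/20) ≈ 0.0295455
technology: (53/132) × (8/53) × (36/53) × (15/53) ≈ 0.0116509
finance: (21/132) × (7/21) × (8/21) × (4/21) ≈ 0.003848
P(technology | x) = 0.0116509 / 0.086071 ≈ 0.135

0.135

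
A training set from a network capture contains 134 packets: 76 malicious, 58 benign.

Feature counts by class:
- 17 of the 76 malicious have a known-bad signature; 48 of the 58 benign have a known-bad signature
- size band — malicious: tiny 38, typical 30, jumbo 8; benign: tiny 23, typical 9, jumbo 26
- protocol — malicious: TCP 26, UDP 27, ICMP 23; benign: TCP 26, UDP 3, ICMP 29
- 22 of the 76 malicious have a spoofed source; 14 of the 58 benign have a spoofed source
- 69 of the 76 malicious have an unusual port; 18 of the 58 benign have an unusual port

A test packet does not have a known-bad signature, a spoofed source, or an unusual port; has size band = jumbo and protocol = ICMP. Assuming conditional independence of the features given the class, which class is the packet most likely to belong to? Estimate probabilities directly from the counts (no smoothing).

malicious: (76/134) × (59/76) × (8/76) × (23/76) × (54/76) × (7/76) ≈ 0.000917915
benign: (58/134) × (10/58) × (26/58) × (29/58) × (44/58) × (40/58) ≈ 0.00875119
Highest score → benign.

benign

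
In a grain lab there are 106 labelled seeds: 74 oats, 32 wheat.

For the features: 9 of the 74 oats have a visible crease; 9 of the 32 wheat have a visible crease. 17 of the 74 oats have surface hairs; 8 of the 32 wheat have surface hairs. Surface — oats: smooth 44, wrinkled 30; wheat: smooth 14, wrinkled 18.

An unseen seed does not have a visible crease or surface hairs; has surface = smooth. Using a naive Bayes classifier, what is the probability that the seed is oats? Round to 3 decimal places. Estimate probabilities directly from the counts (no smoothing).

oats: (74/106) × (65/74) × (57/74) × (44/74) ≈ 0.280848
wheat: (32/106) × (23/32) × (24/32) × (14/32) ≈ 0.0711969
P(oats | x) = 0.280848 / 0.3520449 ≈ 0.798

0.798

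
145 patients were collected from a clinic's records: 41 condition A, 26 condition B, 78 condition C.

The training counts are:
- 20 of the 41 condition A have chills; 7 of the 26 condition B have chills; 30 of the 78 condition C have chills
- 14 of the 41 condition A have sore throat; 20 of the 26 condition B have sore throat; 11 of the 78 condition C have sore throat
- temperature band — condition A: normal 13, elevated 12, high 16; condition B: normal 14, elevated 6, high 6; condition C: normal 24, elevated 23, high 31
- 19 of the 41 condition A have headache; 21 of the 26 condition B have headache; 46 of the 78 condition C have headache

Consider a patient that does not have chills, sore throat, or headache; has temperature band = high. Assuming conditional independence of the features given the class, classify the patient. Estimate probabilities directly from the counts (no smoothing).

condition A: (41/145) × (21/41) × (27/41) × (16/41) × (22/41) ≈ 0.0199713
condition B: (26/145) × (19/26) × (6/26) × (6/26) × (5/26) ≈ 0.00134196
condition C: (78/145) × (48/78) × (67/78) × (31/78) × (32/78) ≈ 0.0463635
Highest score → condition C.

condition C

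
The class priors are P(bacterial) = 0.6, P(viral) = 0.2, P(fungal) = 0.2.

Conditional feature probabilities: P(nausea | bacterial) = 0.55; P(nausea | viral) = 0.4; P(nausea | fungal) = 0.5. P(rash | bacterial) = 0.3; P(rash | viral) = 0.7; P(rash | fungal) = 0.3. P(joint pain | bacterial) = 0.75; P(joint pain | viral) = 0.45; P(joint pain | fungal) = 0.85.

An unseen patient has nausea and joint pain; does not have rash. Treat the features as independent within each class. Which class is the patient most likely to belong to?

bacterial

bacterial: 0.6 × 0.55 × (1−0.3) × 0.75 = 0.17325
viral: 0.2 × 0.4 × (1−0.7) × 0.45 = 0.0108
fungal: 0.2 × 0.5 × (1−0.3) × 0.85 = 0.0595
Highest score → bacterial.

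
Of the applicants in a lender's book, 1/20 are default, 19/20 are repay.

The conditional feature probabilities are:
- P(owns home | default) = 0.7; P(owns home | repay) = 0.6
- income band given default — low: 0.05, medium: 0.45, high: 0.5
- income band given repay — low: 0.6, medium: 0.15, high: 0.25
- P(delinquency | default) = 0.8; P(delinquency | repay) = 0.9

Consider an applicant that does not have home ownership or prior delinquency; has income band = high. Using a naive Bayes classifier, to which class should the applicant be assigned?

default: 0.05 × (1−0.7) × 0.5 × (1−0.8) = 0.0015
repay: 0.95 × (1−0.6) × 0.25 × (1−0.9) = 0.0095
Highest score → repay.

repay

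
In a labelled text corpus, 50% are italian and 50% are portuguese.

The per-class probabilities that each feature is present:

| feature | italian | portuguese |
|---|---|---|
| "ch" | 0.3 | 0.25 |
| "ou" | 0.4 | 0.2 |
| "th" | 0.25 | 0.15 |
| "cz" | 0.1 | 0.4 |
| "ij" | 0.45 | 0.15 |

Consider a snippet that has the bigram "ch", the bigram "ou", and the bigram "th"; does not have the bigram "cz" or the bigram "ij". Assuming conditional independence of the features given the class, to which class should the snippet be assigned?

italian

italian: 0.5 × 0.3 × 0.4 × 0.25 × (1−0.1) × (1−0.45) = 0.007425
portuguese: 0.5 × 0.25 × 0.2 × 0.15 × (1−0.4) × (1−0.15) = 0.0019125
Highest score → italian.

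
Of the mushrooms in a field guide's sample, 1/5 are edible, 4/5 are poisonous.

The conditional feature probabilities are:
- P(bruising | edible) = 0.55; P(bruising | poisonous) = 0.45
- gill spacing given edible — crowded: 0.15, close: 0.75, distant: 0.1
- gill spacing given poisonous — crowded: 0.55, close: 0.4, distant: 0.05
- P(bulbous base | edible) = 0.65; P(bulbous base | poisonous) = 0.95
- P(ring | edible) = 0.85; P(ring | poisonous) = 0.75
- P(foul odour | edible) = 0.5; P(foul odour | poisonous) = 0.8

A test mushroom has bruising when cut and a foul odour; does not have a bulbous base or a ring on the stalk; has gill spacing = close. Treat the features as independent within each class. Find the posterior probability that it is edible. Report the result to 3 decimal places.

edible: 0.2 × 0.55 × 0.75 × (1−0.65) × (1−0.85) × 0.5 = 0.002165625
poisonous: 0.8 × 0.45 × 0.4 × (1−0.95) × (1−0.75) × 0.8 = 0.00144
P(edible | x) = 0.002165625 / 0.003605625 ≈ 0.601

0.601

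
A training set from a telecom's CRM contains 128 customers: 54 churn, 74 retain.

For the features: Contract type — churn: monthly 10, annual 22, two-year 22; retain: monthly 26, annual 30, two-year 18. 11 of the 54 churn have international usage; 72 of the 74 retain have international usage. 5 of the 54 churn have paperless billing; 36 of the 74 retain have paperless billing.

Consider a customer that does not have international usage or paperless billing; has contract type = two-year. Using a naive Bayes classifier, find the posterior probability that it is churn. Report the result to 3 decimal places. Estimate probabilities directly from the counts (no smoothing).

0.985

churn: (54/128) × (22/54) × (43/54) × (49/54) ≈ 0.124191
retain: (74/128) × (18/74) × (2/74) × (38/74) ≈ 0.0019517
P(churn | x) = 0.124191 / 0.1261427 ≈ 0.985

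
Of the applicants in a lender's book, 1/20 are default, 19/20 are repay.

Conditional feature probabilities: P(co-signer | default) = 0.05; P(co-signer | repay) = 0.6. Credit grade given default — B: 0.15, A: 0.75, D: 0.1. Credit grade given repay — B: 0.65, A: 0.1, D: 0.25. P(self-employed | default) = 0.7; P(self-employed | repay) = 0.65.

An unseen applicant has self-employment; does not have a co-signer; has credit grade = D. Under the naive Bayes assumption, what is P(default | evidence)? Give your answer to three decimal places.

default: 0.05 × (1−0.05) × 0.1 × 0.7 = 0.003325
repay: 0.95 × (1−0.6) × 0.25 × 0.65 = 0.06175
P(default | x) = 0.003325 / 0.065075 ≈ 0.051

0.051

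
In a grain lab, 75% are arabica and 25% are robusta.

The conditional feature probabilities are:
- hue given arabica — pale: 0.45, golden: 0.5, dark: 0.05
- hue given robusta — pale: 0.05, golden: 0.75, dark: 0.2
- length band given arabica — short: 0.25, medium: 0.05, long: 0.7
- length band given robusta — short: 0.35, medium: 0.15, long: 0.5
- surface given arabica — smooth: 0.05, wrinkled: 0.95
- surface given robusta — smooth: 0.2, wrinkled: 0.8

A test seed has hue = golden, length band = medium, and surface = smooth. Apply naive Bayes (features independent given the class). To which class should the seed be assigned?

robusta

arabica: 0.75 × 0.5 × 0.05 × 0.05 = 0.0009375
robusta: 0.25 × 0.75 × 0.15 × 0.2 = 0.005625
Highest score → robusta.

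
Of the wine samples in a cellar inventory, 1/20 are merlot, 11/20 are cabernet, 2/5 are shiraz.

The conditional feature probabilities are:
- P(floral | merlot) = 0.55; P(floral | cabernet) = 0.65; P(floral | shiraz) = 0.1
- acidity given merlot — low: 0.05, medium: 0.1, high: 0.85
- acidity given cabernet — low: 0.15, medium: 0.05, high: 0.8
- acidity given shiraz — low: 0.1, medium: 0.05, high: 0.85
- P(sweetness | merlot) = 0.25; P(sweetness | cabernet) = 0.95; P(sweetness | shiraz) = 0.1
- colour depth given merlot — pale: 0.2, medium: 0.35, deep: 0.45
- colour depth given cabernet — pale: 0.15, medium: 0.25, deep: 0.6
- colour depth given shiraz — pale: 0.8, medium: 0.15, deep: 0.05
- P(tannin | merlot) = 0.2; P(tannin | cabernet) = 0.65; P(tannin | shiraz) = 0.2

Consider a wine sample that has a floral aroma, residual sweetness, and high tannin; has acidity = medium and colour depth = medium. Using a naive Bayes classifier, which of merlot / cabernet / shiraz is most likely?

merlot: 0.05 × 0.55 × 0.1 × 0.25 × 0.35 × 0.2 = 0.000048125
cabernet: 0.55 × 0.65 × 0.05 × 0.95 × 0.25 × 0.65 = 0.002759453125
shiraz: 0.4 × 0.1 × 0.05 × 0.1 × 0.15 × 0.2 = 0.000006
Highest score → cabernet.

cabernet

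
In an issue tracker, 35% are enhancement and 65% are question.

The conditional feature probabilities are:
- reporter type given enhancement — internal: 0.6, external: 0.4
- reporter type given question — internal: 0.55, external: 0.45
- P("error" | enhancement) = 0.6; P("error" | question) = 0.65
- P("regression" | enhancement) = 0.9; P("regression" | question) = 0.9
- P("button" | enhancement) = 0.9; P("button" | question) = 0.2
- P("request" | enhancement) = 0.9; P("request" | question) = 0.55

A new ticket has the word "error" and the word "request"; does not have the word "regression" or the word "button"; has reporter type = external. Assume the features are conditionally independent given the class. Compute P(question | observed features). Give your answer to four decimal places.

enhancement: 0.35 × 0.4 × 0.6 × (1−0.9) × (1−0.9) × 0.9 = 0.000756
question: 0.65 × 0.45 × 0.65 × (1−0.9) × (1−0.2) × 0.55 = 0.0083655
P(question | x) = 0.0083655 / 0.0091215 ≈ 0.9171

0.9171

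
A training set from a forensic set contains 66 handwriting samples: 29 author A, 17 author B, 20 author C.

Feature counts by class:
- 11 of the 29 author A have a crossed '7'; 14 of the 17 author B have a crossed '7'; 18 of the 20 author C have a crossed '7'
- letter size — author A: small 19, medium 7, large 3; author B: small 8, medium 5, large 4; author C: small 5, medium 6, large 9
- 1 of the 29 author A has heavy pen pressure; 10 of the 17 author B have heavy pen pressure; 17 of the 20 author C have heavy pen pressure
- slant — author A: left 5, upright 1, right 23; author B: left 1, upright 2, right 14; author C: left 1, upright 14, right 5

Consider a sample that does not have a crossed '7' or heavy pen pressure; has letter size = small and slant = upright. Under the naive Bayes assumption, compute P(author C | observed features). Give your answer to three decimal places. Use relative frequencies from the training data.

author A: (29/66) × (18/29) × (19/29) × (28/29) × (1/29) ≈ 0.00594903
author B: (17/66) × (3/17) × (8/17) × (7/17) × (2/17) ≈ 0.00103621
author C: (20/66) × (2/20) × (5/20) × (3/20) × (14/20) ≈ 0.000795455
P(author C | x) = 0.000795455 / 0.007780695 ≈ 0.102

0.102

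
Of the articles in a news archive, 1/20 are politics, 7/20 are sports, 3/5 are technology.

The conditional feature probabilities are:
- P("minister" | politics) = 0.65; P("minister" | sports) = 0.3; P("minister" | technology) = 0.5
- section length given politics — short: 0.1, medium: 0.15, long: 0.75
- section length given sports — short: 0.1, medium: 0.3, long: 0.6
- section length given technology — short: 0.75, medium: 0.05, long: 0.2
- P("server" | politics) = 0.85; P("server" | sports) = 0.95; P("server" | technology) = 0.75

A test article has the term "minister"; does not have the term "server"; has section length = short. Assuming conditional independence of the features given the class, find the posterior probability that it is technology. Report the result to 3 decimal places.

politics: 0.05 × 0.65 × 0.1 × (1−0.85) = 0.0004875
sports: 0.35 × 0.3 × 0.1 × (1−0.95) = 0.000525
technology: 0.6 × 0.5 × 0.75 × (1−0.75) = 0.05625
P(technology | x) = 0.05625 / 0.0572625 ≈ 0.982

0.982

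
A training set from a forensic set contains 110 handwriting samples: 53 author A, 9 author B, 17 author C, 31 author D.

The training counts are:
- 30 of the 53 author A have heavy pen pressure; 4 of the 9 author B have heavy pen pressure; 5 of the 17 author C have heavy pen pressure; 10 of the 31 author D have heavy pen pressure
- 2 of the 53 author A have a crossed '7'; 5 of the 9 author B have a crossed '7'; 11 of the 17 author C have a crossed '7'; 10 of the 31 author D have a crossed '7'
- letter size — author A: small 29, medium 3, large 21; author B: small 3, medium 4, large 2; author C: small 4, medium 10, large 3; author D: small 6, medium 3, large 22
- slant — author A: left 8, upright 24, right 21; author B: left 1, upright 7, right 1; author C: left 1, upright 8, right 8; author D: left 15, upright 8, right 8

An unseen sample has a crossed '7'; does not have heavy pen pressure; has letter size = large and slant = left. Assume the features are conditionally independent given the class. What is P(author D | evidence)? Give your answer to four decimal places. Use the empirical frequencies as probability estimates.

0.9204

author A: (53/110) × (23/53) × (2/53) × (21/53) × (8/53) ≈ 0.000471897
author B: (9/110) × (5/9) × (5/9) × (2/9) × (1/9) ≈ 0.000623519
author C: (17/110) × (12/17) × (11/17) × (3/17) × (1/17) ≈ 0.00073275
author D: (31/110) × (21/31) × (10/31) × (22/31) × (15/31) ≈ 0.0211473
P(author D | x) = 0.0211473 / 0.022975466 ≈ 0.9204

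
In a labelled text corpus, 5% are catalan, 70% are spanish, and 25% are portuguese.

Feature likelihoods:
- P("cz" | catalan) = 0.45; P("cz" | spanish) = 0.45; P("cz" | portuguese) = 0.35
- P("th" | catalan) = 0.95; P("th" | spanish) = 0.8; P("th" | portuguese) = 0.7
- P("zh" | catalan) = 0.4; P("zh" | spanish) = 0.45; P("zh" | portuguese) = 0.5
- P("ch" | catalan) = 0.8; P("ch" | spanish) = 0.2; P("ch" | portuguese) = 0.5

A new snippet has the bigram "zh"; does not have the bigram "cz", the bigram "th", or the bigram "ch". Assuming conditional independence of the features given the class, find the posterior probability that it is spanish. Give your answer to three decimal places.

0.693

catalan: 0.05 × (1−0.45) × (1−0.95) × 0.4 × (1−0.8) = 0.00011
spanish: 0.7 × (1−0.45) × (1−0.8) × 0.45 × (1−0.2) = 0.02772
portuguese: 0.25 × (1−0.35) × (1−0.7) × 0.5 × (1−0.5) = 0.0121875
P(spanish | x) = 0.02772 / 0.0400175 ≈ 0.693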